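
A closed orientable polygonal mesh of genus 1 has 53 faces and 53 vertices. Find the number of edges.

For a closed orientable surface of genus 1, χ = 2 − 2·1 = 0.
E = V + F − (0) = 53 + 53 − (0) = 106.

106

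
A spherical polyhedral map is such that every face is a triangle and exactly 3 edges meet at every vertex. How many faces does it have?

Each face has 3 edges and each edge borders two faces, so 2E = 3F.
Each vertex has degree 3, so 3V = 2E and hence V = 3F/3.
Euler: V − E + F = 2 ⇒ (3F/3) − (3F/2) + F = 2.
Multiply by 6: (6 − 9 + 6)F = 12, i.e. 3F = 12.
So F = 4, E = 3·4/2 = 6, V = 3·4/3 = 4.

4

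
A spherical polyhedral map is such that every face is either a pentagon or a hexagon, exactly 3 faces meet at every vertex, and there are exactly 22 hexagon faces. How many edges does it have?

96

Let x be the number of pentagons; then F = 22 + x.
Edge–face incidences: 2E = 6·22 + 5·x = 132 + 5x.
Every vertex has degree 3, so 3V = 2E.
Euler: V − E + F = 2 ⇒ (2E)/3 − E + (22 + x) = 2.
Multiply by 6: 2·(2E) − 3·(2E) + 6·(22 + x) = 12, i.e. 132 + 6x − (132 + 5x) = 12.
Collecting terms: x = 12.
Then 2E = 132 + 5·12 = 192, so E = 96, V = 2E/3 = 64, F = 22 + 12 = 34.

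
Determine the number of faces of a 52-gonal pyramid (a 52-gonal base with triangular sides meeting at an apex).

53

A pyramid on an n-gon base has one n-gon and n triangles: V = 52 + 1 = 53, E = 2·52 = 104, F = 52 + 1 = 53.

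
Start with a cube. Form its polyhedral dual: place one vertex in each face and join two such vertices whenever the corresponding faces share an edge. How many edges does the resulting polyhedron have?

The base solid has V = 8, E = 12, F = 6.
The dual swaps V and F and preserves E: V′ = F = 6, E′ = E = 12, F′ = V = 8.

12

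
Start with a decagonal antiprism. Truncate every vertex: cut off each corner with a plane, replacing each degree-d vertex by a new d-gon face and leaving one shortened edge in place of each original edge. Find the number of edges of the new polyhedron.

120

The base solid has V = 20, E = 40, F = 22.
Truncation replaces each original edge-end by a new vertex, so V′ = 2E = 80.
Each original edge survives, and each old vertex of degree d contributes d new edges; summing degrees gives Σd = 2E, so E′ = E + 2E = 3E = 120.
Each original face survives and each original vertex becomes one new face: F′ = F + V = 42.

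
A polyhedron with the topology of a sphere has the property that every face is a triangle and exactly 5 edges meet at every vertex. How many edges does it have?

Each face has 3 edges and each edge borders two faces, so 2E = 3F.
Each vertex has degree 5, so 5V = 2E and hence V = 3F/5.
Euler: V − E + F = 2 ⇒ (3F/5) − (3F/2) + F = 2.
Multiply by 10: (6 − 15 + 10)F = 20, i.e. 1F = 20.
So F = 20, E = 3·20/2 = 30, V = 3·20/5 = 12.

30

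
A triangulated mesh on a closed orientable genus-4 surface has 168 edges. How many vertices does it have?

χ = 2 − 2·4 = -6, and every face is a triangle so 3F = 2E.
F = 2E/3 = 112. Then V = -6 + E − F = -6 + 168 − 112 = 50.

50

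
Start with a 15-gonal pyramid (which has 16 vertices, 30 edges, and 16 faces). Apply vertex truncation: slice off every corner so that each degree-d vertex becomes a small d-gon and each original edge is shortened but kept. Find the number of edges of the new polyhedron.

90

Truncation replaces each original edge-end by a new vertex, so V′ = 2E = 60.
Each original edge survives, and each old vertex of degree d contributes d new edges; summing degrees gives Σd = 2E, so E′ = E + 2E = 3E = 90.
Each original face survives and each original vertex becomes one new face: F′ = F + V = 32.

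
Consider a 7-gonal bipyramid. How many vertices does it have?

A bipyramid over an n-gon has 2n triangular faces and n + 2 vertices: V = 7 + 2 = 9, E = 3·7 = 21, F = 2·7 = 14.

9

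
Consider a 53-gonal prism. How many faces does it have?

55

A prism on an n-gon has two n-gon bases and n rectangular sides: V = 2·53 = 106, E = 3·53 = 159, F = 53 + 2 = 55.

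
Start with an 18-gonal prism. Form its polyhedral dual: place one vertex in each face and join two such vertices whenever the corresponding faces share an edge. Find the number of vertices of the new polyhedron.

The base solid has V = 36, E = 54, F = 20.
The dual swaps V and F and preserves E: V′ = F = 20, E′ = E = 54, F′ = V = 36.

20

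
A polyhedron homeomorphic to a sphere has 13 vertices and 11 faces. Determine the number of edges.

22

Here V − E + F = 2.
E = V + F − (2) = 13 + 11 − (2) = 22.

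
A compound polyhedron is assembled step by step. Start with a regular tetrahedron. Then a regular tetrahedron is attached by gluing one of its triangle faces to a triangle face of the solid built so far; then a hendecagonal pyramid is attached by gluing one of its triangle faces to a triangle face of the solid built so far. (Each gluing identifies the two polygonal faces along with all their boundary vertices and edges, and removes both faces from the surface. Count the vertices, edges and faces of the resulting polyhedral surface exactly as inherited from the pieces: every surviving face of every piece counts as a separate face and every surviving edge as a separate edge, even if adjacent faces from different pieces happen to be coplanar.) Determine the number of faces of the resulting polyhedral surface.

16

A regular tetrahedron: V=4, E=6, F=4.
Attach a regular tetrahedron (V=4, E=6, F=4) along a 3-gon: merge 3 vertices and 3 edges, delete both glued faces → V=5, E=9, F=6.
Attach a hendecagonal pyramid (V=12, E=22, F=12) along a 3-gon: merge 3 vertices and 3 edges, delete both glued faces → V=14, E=28, F=16.
Check: V − E + F = 14 − 28 + 16 = 2.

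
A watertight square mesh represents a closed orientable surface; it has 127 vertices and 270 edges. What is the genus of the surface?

5

Every face is a square and each edge borders two faces, so 4F = 2·270, giving F = 135.
χ = V − E + F = 127 − 270 + 135 = -8.
For a closed orientable surface χ = 2 − 2g, so g = (2 − (-8))/2 = 5.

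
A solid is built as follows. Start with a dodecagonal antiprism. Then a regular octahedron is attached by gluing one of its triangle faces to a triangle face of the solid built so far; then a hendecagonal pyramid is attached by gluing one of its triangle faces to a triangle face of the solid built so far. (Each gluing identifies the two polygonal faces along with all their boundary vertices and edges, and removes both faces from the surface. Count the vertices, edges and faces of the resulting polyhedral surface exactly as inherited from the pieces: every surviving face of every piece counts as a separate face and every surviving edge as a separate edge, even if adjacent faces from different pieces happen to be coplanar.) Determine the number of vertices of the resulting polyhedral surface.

36

A dodecagonal antiprism: V=24, E=48, F=26.
Attach a regular octahedron (V=6, E=12, F=8) along a 3-gon: merge 3 vertices and 3 edges, delete both glued faces → V=27, E=57, F=32.
Attach a hendecagonal pyramid (V=12, E=22, F=12) along a 3-gon: merge 3 vertices and 3 edges, delete both glued faces → V=36, E=76, F=42.
Check: V − E + F = 36 − 76 + 42 = 2.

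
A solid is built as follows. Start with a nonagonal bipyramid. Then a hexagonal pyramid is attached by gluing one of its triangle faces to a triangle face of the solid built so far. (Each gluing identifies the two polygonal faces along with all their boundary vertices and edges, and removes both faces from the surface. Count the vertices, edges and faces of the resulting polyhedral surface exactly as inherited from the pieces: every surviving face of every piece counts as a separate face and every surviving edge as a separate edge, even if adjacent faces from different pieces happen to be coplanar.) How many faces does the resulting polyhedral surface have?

A nonagonal bipyramid: V=11, E=27, F=18.
Attach a hexagonal pyramid (V=7, E=12, F=7) along a 3-gon: merge 3 vertices and 3 edges, delete both glued faces → V=15, E=36, F=23.
Check: V − E + F = 15 − 36 + 23 = 2.

23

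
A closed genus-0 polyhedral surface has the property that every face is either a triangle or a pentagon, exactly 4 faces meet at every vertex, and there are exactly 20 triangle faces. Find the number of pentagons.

Let x be the number of pentagons; then F = 20 + x.
Edge–face incidences: 2E = 3·20 + 5·x = 60 + 5x.
Every vertex has degree 4, so 4V = 2E.
Euler: V − E + F = 2 ⇒ (2E)/4 − E + (20 + x) = 2.
Multiply by 8: 2·(2E) − 4·(2E) + 8·(20 + x) = 16, i.e. 160 + 8x − 2·(60 + 5x) = 16.
Collecting terms: −2x + 40 = 16, so −2x = −24, so x = 12.
Then 2E = 60 + 5·12 = 120, so E = 60, V = 2E/4 = 30, F = 20 + 12 = 32.

12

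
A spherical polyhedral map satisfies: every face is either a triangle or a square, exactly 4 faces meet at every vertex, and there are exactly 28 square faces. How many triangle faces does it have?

Let x be the number of triangles; then F = 28 + x.
Edge–face incidences: 2E = 4·28 + 3·x = 112 + 3x.
Every vertex has degree 4, so 4V = 2E.
Euler: V − E + F = 2 ⇒ (2E)/4 − E + (28 + x) = 2.
Multiply by 8: 2·(2E) − 4·(2E) + 8·(28 + x) = 16, i.e. 224 + 8x − 2·(112 + 3x) = 16.
Collecting terms: 2x = 16, so x = 8.
Then 2E = 112 + 3·8 = 136, so E = 68, V = 2E/4 = 34, F = 28 + 8 = 36.

8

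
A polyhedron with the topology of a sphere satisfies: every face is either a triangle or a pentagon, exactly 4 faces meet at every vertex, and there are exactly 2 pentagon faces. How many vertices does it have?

10

Let x be the number of triangles; then F = 2 + x.
Edge–face incidences: 2E = 5·2 + 3·x = 10 + 3x.
Every vertex has degree 4, so 4V = 2E.
Euler: V − E + F = 2 ⇒ (2E)/4 − E + (2 + x) = 2.
Multiply by 8: 2·(2E) − 4·(2E) + 8·(2 + x) = 16, i.e. 16 + 8x − 2·(10 + 3x) = 16.
Collecting terms: 2x − 4 = 16, so 2x = 20, so x = 10.
Then 2E = 10 + 3·10 = 40, so E = 20, V = 2E/4 = 10, F = 2 + 10 = 12.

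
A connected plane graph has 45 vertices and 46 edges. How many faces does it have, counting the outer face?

3

Euler's formula for a connected plane graph: V − E + F = 2, so F = 2 − 45 + 46 = 3.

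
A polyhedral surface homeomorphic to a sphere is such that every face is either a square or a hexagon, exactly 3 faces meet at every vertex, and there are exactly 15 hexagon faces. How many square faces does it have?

6

Let x be the number of squares; then F = 15 + x.
Edge–face incidences: 2E = 6·15 + 4·x = 90 + 4x.
Every vertex has degree 3, so 3V = 2E.
Euler: V − E + F = 2 ⇒ (2E)/3 − E + (15 + x) = 2.
Multiply by 6: 2·(2E) − 3·(2E) + 6·(15 + x) = 12, i.e. 90 + 6x − (90 + 4x) = 12.
Collecting terms: 2x = 12, so x = 6.
Then 2E = 90 + 4·6 = 114, so E = 57, V = 2E/3 = 38, F = 15 + 6 = 21.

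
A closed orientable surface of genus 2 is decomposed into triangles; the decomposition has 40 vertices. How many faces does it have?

84

χ = 2 − 2·2 = -2, and every face is a triangle so 3F = 2E.
V − E + F = -2 with E = 3F/2 gives 40 − (3/2 − 1)·F = -2, so F = 84 and E = 126.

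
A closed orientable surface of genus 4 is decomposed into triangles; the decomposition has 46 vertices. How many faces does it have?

104

χ = 2 − 2·4 = -6, and every face is a triangle so 3F = 2E.
V − E + F = -6 with E = 3F/2 gives 46 − (3/2 − 1)·F = -6, so F = 104 and E = 156.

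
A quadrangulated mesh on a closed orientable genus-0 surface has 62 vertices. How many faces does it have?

χ = 2 − 2·0 = 2, and every face is a square so 4F = 2E.
V − E + F = 2 with E = 4F/2 gives 62 − (4/2 − 1)·F = 2, so F = 60 and E = 120.

60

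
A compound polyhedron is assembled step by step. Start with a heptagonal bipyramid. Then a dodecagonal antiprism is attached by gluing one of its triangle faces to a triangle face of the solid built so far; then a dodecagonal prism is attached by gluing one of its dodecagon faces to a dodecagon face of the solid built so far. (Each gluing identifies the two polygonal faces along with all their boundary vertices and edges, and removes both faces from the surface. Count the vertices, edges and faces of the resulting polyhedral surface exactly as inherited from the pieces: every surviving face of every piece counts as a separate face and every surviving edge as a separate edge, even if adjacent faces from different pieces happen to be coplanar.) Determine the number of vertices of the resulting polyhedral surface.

A heptagonal bipyramid: V=9, E=21, F=14.
Attach a dodecagonal antiprism (V=24, E=48, F=26) along a 3-gon: merge 3 vertices and 3 edges, delete both glued faces → V=30, E=66, F=38.
Attach a dodecagonal prism (V=24, E=36, F=14) along a 12-gon: merge 12 vertices and 12 edges, delete both glued faces → V=42, E=90, F=50.
Check: V − E + F = 42 − 90 + 50 = 2.

42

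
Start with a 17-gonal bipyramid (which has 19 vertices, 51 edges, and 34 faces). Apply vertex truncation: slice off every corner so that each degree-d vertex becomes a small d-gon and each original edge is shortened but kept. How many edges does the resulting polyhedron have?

153

Truncation replaces each original edge-end by a new vertex, so V′ = 2E = 102.
Each original edge survives, and each old vertex of degree d contributes d new edges; summing degrees gives Σd = 2E, so E′ = E + 2E = 3E = 153.
Each original face survives and each original vertex becomes one new face: F′ = F + V = 53.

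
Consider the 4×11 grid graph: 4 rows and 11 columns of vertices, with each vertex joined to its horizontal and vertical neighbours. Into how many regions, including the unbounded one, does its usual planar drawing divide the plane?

31

The grid has V = 4·11 = 44 vertices and E = 4·10 + 11·3 = 73 edges.
F = 2 − V + E = 2 − 44 + 73 = 31.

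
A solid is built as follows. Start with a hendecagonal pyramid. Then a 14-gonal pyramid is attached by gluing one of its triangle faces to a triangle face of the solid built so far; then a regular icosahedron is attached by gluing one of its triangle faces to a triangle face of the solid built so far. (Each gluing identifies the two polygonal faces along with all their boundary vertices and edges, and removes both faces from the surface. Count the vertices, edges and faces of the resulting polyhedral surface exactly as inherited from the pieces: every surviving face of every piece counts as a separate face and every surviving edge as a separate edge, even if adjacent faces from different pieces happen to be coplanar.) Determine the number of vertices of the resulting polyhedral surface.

A hendecagonal pyramid: V=12, E=22, F=12.
Attach a 14-gonal pyramid (V=15, E=28, F=15) along a 3-gon: merge 3 vertices and 3 edges, delete both glued faces → V=24, E=47, F=25.
Attach a regular icosahedron (V=12, E=30, F=20) along a 3-gon: merge 3 vertices and 3 edges, delete both glued faces → V=33, E=74, F=43.
Check: V − E + F = 33 − 74 + 43 = 2.

33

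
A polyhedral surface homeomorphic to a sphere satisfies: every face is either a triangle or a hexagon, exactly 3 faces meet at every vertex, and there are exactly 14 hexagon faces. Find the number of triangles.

Let x be the number of triangles; then F = 14 + x.
Edge–face incidences: 2E = 6·14 + 3·x = 84 + 3x.
Every vertex has degree 3, so 3V = 2E.
Euler: V − E + F = 2 ⇒ (2E)/3 − E + (14 + x) = 2.
Multiply by 6: 2·(2E) − 3·(2E) + 6·(14 + x) = 12, i.e. 84 + 6x − (84 + 3x) = 12.
Collecting terms: 3x = 12, so x = 4.
Then 2E = 84 + 3·4 = 96, so E = 48, V = 2E/3 = 32, F = 14 + 4 = 18.

4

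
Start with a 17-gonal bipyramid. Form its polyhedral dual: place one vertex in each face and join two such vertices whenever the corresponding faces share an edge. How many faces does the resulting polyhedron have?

19

The base solid has V = 19, E = 51, F = 34.
The dual swaps V and F and preserves E: V′ = F = 34, E′ = E = 51, F′ = V = 19.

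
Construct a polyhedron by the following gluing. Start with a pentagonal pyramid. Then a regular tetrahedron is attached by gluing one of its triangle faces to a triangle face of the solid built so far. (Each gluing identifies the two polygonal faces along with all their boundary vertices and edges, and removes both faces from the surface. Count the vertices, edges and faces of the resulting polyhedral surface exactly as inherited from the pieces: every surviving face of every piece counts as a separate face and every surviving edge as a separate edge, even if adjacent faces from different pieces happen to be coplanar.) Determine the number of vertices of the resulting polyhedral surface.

A pentagonal pyramid: V=6, E=10, F=6.
Attach a regular tetrahedron (V=4, E=6, F=4) along a 3-gon: merge 3 vertices and 3 edges, delete both glued faces → V=7, E=13, F=8.
Check: V − E + F = 7 − 13 + 8 = 2.

7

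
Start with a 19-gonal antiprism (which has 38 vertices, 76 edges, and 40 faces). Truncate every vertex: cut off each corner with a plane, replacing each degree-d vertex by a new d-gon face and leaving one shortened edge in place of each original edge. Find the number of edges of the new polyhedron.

228

Truncation replaces each original edge-end by a new vertex, so V′ = 2E = 152.
Each original edge survives, and each old vertex of degree d contributes d new edges; summing degrees gives Σd = 2E, so E′ = E + 2E = 3E = 228.
Each original face survives and each original vertex becomes one new face: F′ = F + V = 78.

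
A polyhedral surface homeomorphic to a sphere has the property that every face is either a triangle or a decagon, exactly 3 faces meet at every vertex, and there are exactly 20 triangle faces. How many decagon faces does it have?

Let x be the number of decagons; then F = 20 + x.
Edge–face incidences: 2E = 3·20 + 10·x = 60 + 10x.
Every vertex has degree 3, so 3V = 2E.
Euler: V − E + F = 2 ⇒ (2E)/3 − E + (20 + x) = 2.
Multiply by 6: 2·(2E) − 3·(2E) + 6·(20 + x) = 12, i.e. 120 + 6x − (60 + 10x) = 12.
Collecting terms: −4x + 60 = 12, so −4x = −48, so x = 12.
Then 2E = 60 + 10·12 = 180, so E = 90, V = 2E/3 = 60, F = 20 + 12 = 32.

12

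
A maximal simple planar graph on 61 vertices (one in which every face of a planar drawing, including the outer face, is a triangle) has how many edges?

In a plane triangulation 3F = 2E and V − E + F = 2, so E = 3V − 6 = 3·61 − 6 = 177.

177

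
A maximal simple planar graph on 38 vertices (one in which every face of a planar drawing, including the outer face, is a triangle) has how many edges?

108

In a plane triangulation 3F = 2E and V − E + F = 2, so E = 3V − 6 = 3·38 − 6 = 108.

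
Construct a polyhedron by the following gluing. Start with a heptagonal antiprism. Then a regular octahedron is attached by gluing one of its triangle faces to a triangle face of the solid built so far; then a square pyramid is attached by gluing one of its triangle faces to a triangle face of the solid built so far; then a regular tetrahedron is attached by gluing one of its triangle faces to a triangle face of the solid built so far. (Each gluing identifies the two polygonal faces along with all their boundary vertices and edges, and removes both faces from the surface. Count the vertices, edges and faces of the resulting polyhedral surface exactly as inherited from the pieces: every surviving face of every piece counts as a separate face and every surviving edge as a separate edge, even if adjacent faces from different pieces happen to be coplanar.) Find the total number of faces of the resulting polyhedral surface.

27

A heptagonal antiprism: V=14, E=28, F=16.
Attach a regular octahedron (V=6, E=12, F=8) along a 3-gon: merge 3 vertices and 3 edges, delete both glued faces → V=17, E=37, F=22.
Attach a square pyramid (V=5, E=8, F=5) along a 3-gon: merge 3 vertices and 3 edges, delete both glued faces → V=19, E=42, F=25.
Attach a regular tetrahedron (V=4, E=6, F=4) along a 3-gon: merge 3 vertices and 3 edges, delete both glued faces → V=20, E=45, F=27.
Check: V − E + F = 20 − 45 + 27 = 2.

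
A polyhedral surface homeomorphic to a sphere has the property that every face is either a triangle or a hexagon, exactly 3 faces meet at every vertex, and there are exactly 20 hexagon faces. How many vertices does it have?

Let x be the number of triangles; then F = 20 + x.
Edge–face incidences: 2E = 6·20 + 3·x = 120 + 3x.
Every vertex has degree 3, so 3V = 2E.
Euler: V − E + F = 2 ⇒ (2E)/3 − E + (20 + x) = 2.
Multiply by 6: 2·(2E) − 3·(2E) + 6·(20 + x) = 12, i.e. 120 + 6x − (120 + 3x) = 12.
Collecting terms: 3x = 12, so x = 4.
Then 2E = 120 + 3·4 = 132, so E = 66, V = 2E/3 = 44, F = 20 + 4 = 24.

44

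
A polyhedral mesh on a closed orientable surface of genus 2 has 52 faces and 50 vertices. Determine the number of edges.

For a closed orientable surface of genus 2, χ = 2 − 2·2 = -2.
E = V + F − (-2) = 50 + 52 − (-2) = 104.

104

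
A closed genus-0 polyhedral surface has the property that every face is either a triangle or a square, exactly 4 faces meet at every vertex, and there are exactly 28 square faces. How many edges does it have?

Let x be the number of triangles; then F = 28 + x.
Edge–face incidences: 2E = 4·28 + 3·x = 112 + 3x.
Every vertex has degree 4, so 4V = 2E.
Euler: V − E + F = 2 ⇒ (2E)/4 − E + (28 + x) = 2.
Multiply by 8: 2·(2E) − 4·(2E) + 8·(28 + x) = 16, i.e. 224 + 8x − 2·(112 + 3x) = 16.
Collecting terms: 2x = 16, so x = 8.
Then 2E = 112 + 3·8 = 136, so E = 68, V = 2E/4 = 34, F = 28 + 8 = 36.

68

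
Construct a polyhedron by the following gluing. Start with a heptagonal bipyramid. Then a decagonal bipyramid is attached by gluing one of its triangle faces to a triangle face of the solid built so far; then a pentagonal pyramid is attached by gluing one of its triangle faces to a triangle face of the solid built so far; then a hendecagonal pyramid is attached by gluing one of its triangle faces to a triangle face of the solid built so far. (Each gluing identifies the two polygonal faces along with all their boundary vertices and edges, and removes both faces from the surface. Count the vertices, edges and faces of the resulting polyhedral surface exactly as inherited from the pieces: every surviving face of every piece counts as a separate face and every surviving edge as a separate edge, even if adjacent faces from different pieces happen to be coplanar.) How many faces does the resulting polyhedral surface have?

46

A heptagonal bipyramid: V=9, E=21, F=14.
Attach a decagonal bipyramid (V=12, E=30, F=20) along a 3-gon: merge 3 vertices and 3 edges, delete both glued faces → V=18, E=48, F=32.
Attach a pentagonal pyramid (V=6, E=10, F=6) along a 3-gon: merge 3 vertices and 3 edges, delete both glued faces → V=21, E=55, F=36.
Attach a hendecagonal pyramid (V=12, E=22, F=12) along a 3-gon: merge 3 vertices and 3 edges, delete both glued faces → V=30, E=74, F=46.
Check: V − E + F = 30 − 74 + 46 = 2.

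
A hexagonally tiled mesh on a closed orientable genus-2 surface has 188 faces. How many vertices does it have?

χ = 2 − 2·2 = -2, and every face is a hexagon so 6F = 2E.
E = 6·188/2 = 564. Then V = -2 + E − F = -2 + 564 − 188 = 374.

374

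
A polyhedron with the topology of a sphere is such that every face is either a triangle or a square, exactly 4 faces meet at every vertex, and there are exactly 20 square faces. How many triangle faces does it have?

8

Let x be the number of triangles; then F = 20 + x.
Edge–face incidences: 2E = 4·20 + 3·x = 80 + 3x.
Every vertex has degree 4, so 4V = 2E.
Euler: V − E + F = 2 ⇒ (2E)/4 − E + (20 + x) = 2.
Multiply by 8: 2·(2E) − 4·(2E) + 8·(20 + x) = 16, i.e. 160 + 8x − 2·(80 + 3x) = 16.
Collecting terms: 2x = 16, so x = 8.
Then 2E = 80 + 3·8 = 104, so E = 52, V = 2E/4 = 26, F = 20 + 8 = 28.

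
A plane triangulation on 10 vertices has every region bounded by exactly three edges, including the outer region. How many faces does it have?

In a plane triangulation 3F = 2E and V − E + F = 2, so F = 2V − 4 = 2·10 − 4 = 16.

16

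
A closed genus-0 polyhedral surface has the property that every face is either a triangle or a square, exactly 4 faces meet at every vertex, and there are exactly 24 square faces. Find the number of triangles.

8

Let x be the number of triangles; then F = 24 + x.
Edge–face incidences: 2E = 4·24 + 3·x = 96 + 3x.
Every vertex has degree 4, so 4V = 2E.
Euler: V − E + F = 2 ⇒ (2E)/4 − E + (24 + x) = 2.
Multiply by 8: 2·(2E) − 4·(2E) + 8·(24 + x) = 16, i.e. 192 + 8x − 2·(96 + 3x) = 16.
Collecting terms: 2x = 16, so x = 8.
Then 2E = 96 + 3·8 = 120, so E = 60, V = 2E/4 = 30, F = 24 + 8 = 32.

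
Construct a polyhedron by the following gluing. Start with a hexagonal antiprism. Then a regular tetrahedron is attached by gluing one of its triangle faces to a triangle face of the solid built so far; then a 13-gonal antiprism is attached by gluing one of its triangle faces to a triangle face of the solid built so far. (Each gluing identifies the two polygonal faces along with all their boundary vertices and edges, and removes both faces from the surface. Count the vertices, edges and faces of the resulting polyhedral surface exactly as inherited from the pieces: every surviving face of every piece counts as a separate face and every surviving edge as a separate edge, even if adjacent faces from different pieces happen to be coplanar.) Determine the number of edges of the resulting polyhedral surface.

A hexagonal antiprism: V=12, E=24, F=14.
Attach a regular tetrahedron (V=4, E=6, F=4) along a 3-gon: merge 3 vertices and 3 edges, delete both glued faces → V=13, E=27, F=16.
Attach a 13-gonal antiprism (V=26, E=52, F=28) along a 3-gon: merge 3 vertices and 3 edges, delete both glued faces → V=36, E=76, F=42.
Check: V − E + F = 36 − 76 + 42 = 2.

76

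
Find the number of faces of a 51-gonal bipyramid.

102

A bipyramid over an n-gon has 2n triangular faces and n + 2 vertices: V = 51 + 2 = 53, E = 3·51 = 153, F = 2·51 = 102.
Check: V − E + F = 53 − 153 + 102 = 2.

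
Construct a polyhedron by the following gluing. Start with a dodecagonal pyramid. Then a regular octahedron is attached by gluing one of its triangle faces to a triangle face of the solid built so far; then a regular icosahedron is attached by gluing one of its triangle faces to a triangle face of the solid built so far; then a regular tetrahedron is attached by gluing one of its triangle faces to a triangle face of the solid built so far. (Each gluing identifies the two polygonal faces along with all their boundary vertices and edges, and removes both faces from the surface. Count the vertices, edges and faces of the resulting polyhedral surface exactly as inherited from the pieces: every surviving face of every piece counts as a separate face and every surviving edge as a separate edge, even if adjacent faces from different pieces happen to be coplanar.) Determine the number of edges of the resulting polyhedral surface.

63

A dodecagonal pyramid: V=13, E=24, F=13.
Attach a regular octahedron (V=6, E=12, F=8) along a 3-gon: merge 3 vertices and 3 edges, delete both glued faces → V=16, E=33, F=19.
Attach a regular icosahedron (V=12, E=30, F=20) along a 3-gon: merge 3 vertices and 3 edges, delete both glued faces → V=25, E=60, F=37.
Attach a regular tetrahedron (V=4, E=6, F=4) along a 3-gon: merge 3 vertices and 3 edges, delete both glued faces → V=26, E=63, F=39.
Check: V − E + F = 26 − 63 + 39 = 2.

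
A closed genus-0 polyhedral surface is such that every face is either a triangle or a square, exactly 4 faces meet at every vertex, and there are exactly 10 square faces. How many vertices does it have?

Let x be the number of triangles; then F = 10 + x.
Edge–face incidences: 2E = 4·10 + 3·x = 40 + 3x.
Every vertex has degree 4, so 4V = 2E.
Euler: V − E + F = 2 ⇒ (2E)/4 − E + (10 + x) = 2.
Multiply by 8: 2·(2E) − 4·(2E) + 8·(10 + x) = 16, i.e. 80 + 8x − 2·(40 + 3x) = 16.
Collecting terms: 2x = 16, so x = 8.
Then 2E = 40 + 3·8 = 64, so E = 32, V = 2E/4 = 16, F = 10 + 8 = 18.

16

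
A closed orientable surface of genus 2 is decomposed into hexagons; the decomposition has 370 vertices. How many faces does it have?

186

χ = 2 − 2·2 = -2, and every face is a hexagon so 6F = 2E.
V − E + F = -2 with E = 6F/2 gives 370 − (6/2 − 1)·F = -2, so F = 186 and E = 558.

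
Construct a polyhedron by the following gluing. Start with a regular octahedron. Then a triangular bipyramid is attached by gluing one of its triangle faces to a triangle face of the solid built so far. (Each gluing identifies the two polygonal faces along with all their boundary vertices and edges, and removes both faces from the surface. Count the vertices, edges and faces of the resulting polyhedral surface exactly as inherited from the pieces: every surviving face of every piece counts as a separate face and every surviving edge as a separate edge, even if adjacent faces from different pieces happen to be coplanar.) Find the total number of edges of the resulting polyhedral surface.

A regular octahedron: V=6, E=12, F=8.
Attach a triangular bipyramid (V=5, E=9, F=6) along a 3-gon: merge 3 vertices and 3 edges, delete both glued faces → V=8, E=18, F=12.
Check: V − E + F = 8 − 18 + 12 = 2.

18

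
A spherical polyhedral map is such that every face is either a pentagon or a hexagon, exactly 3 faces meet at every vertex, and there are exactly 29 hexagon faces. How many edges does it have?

117

Let x be the number of pentagons; then F = 29 + x.
Edge–face incidences: 2E = 6·29 + 5·x = 174 + 5x.
Every vertex has degree 3, so 3V = 2E.
Euler: V − E + F = 2 ⇒ (2E)/3 − E + (29 + x) = 2.
Multiply by 6: 2·(2E) − 3·(2E) + 6·(29 + x) = 12, i.e. 174 + 6x − (174 + 5x) = 12.
Collecting terms: x = 12.
Then 2E = 174 + 5·12 = 234, so E = 117, V = 2E/3 = 78, F = 29 + 12 = 41.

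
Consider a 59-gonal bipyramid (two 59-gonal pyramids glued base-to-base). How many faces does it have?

A bipyramid over an n-gon has 2n triangular faces and n + 2 vertices: V = 59 + 2 = 61, E = 3·59 = 177, F = 2·59 = 118.

118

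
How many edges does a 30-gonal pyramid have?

60

A pyramid on an n-gon base has one n-gon and n triangles: V = 30 + 1 = 31, E = 2·30 = 60, F = 30 + 1 = 31.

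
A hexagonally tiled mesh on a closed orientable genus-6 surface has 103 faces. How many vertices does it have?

χ = 2 − 2·6 = -10, and every face is a hexagon so 6F = 2E.
E = 6·103/2 = 309. Then V = -10 + E − F = -10 + 309 − 103 = 196.

196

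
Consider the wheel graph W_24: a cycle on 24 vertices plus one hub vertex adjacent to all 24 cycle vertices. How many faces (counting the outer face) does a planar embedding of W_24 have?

25

W_24 has V = 24 + 1 = 25 vertices and E = 2·24 = 48 edges.
By Euler's formula F = 2 − V + E = 2 − 25 + 48 = 25.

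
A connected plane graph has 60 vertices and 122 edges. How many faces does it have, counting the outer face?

64

Euler's formula for a connected plane graph: V − E + F = 2, so F = 2 − 60 + 122 = 64.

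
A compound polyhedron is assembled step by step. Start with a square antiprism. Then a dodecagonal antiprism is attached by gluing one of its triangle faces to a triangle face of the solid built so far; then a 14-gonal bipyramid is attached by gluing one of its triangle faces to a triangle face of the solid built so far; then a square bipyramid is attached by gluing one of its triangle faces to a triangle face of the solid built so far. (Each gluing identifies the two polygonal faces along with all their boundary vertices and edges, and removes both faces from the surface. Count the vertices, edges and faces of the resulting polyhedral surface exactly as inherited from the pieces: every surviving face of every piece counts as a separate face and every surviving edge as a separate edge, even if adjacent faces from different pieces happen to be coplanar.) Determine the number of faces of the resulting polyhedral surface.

66

A square antiprism: V=8, E=16, F=10.
Attach a dodecagonal antiprism (V=24, E=48, F=26) along a 3-gon: merge 3 vertices and 3 edges, delete both glued faces → V=29, E=61, F=34.
Attach a 14-gonal bipyramid (V=16, E=42, F=28) along a 3-gon: merge 3 vertices and 3 edges, delete both glued faces → V=42, E=100, F=60.
Attach a square bipyramid (V=6, E=12, F=8) along a 3-gon: merge 3 vertices and 3 edges, delete both glued faces → V=45, E=109, F=66.
Check: V − E + F = 45 − 109 + 66 = 2.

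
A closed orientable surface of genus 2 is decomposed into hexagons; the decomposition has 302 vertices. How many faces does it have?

152

χ = 2 − 2·2 = -2, and every face is a hexagon so 6F = 2E.
V − E + F = -2 with E = 6F/2 gives 302 − (6/2 − 1)·F = -2, so F = 152 and E = 456.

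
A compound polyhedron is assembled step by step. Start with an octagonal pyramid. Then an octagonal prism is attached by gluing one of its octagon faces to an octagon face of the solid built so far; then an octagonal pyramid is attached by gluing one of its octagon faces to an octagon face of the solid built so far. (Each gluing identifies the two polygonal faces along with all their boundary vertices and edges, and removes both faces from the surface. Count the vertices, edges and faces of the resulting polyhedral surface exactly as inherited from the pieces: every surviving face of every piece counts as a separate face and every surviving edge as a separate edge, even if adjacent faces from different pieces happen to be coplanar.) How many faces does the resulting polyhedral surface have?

An octagonal pyramid: V=9, E=16, F=9.
Attach an octagonal prism (V=16, E=24, F=10) along an 8-gon: merge 8 vertices and 8 edges, delete both glued faces → V=17, E=32, F=17.
Attach an octagonal pyramid (V=9, E=16, F=9) along an 8-gon: merge 8 vertices and 8 edges, delete both glued faces → V=18, E=40, F=24.
Check: V − E + F = 18 − 40 + 24 = 2.

24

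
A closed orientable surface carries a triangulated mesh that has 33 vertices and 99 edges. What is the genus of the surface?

Every face is a triangle and each edge borders two faces, so 3F = 2·99, giving F = 66.
χ = V − E + F = 33 − 99 + 66 = 0.
For a closed orientable surface χ = 2 − 2g, so g = (2 − (0))/2 = 1.

1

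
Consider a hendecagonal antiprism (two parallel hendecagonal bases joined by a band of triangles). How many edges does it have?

44

An antiprism on an n-gon has two n-gon caps and 2n triangles: V = 2·11 = 22, E = 4·11 = 44, F = 2·11 + 2 = 24.
Check: V − E + F = 22 − 44 + 24 = 2.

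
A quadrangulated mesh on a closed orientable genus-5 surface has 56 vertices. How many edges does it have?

χ = 2 − 2·5 = -8, and every face is a square so 4F = 2E.
V − E + F = -8 with E = 4F/2 gives 56 − (4/2 − 1)·F = -8, so F = 64 and E = 128.

128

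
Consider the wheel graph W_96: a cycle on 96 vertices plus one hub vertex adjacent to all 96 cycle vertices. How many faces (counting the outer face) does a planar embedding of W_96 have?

97

W_96 has V = 96 + 1 = 97 vertices and E = 2·96 = 192 edges.
By Euler's formula F = 2 − V + E = 2 − 97 + 192 = 97.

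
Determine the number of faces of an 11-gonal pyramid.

12

A pyramid on an n-gon base has one n-gon and n triangles: V = 11 + 1 = 12, E = 2·11 = 22, F = 11 + 1 = 12.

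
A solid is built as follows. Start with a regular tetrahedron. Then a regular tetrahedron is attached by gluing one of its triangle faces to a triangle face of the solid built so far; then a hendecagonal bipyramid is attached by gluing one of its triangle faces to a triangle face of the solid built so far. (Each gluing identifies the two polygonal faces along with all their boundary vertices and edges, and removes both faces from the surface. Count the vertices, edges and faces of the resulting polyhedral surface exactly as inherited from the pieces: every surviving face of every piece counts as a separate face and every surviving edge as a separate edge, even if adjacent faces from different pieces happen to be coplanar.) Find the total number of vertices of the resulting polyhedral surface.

A regular tetrahedron: V=4, E=6, F=4.
Attach a regular tetrahedron (V=4, E=6, F=4) along a 3-gon: merge 3 vertices and 3 edges, delete both glued faces → V=5, E=9, F=6.
Attach a hendecagonal bipyramid (V=13, E=33, F=22) along a 3-gon: merge 3 vertices and 3 edges, delete both glued faces → V=15, E=39, F=26.
Check: V − E + F = 15 − 39 + 26 = 2.

15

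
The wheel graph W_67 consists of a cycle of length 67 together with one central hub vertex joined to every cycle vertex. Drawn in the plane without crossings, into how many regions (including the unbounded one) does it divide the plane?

68

W_67 has V = 67 + 1 = 68 vertices and E = 2·67 = 134 edges.
By Euler's formula F = 2 − V + E = 2 − 68 + 134 = 68.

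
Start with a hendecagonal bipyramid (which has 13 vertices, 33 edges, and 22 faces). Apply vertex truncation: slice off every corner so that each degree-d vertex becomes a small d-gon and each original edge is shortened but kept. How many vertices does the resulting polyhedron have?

66

Truncation replaces each original edge-end by a new vertex, so V′ = 2E = 66.
Each original edge survives, and each old vertex of degree d contributes d new edges; summing degrees gives Σd = 2E, so E′ = E + 2E = 3E = 99.
Each original face survives and each original vertex becomes one new face: F′ = F + V = 35.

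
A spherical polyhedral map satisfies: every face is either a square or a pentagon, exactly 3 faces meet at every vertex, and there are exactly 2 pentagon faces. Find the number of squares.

Let x be the number of squares; then F = 2 + x.
Edge–face incidences: 2E = 5·2 + 4·x = 10 + 4x.
Every vertex has degree 3, so 3V = 2E.
Euler: V − E + F = 2 ⇒ (2E)/3 − E + (2 + x) = 2.
Multiply by 6: 2·(2E) − 3·(2E) + 6·(2 + x) = 12, i.e. 12 + 6x − (10 + 4x) = 12.
Collecting terms: 2x + 2 = 12, so 2x = 10, so x = 5.
Then 2E = 10 + 4·5 = 30, so E = 15, V = 2E/3 = 10, F = 2 + 5 = 7.

5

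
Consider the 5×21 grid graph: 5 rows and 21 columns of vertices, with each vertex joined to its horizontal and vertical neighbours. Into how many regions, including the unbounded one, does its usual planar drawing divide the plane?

81

The grid has V = 5·21 = 105 vertices and E = 5·20 + 21·4 = 184 edges.
F = 2 − V + E = 2 − 105 + 184 = 81.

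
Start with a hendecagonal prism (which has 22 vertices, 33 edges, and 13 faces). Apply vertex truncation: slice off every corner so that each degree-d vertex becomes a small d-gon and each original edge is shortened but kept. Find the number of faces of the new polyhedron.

Truncation replaces each original edge-end by a new vertex, so V′ = 2E = 66.
Each original edge survives, and each old vertex of degree d contributes d new edges; summing degrees gives Σd = 2E, so E′ = E + 2E = 3E = 99.
Each original face survives and each original vertex becomes one new face: F′ = F + V = 35.

35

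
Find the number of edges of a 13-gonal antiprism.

52

An antiprism on an n-gon has two n-gon caps and 2n triangles: V = 2·13 = 26, E = 4·13 = 52, F = 2·13 + 2 = 28.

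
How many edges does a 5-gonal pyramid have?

A pyramid on an n-gon base has one n-gon and n triangles: V = 5 + 1 = 6, E = 2·5 = 10, F = 5 + 1 = 6.
Check: V − E + F = 6 − 10 + 6 = 2.

10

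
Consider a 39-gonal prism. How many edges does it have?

117

A prism on an n-gon has two n-gon bases and n rectangular sides: V = 2·39 = 78, E = 3·39 = 117, F = 39 + 2 = 41.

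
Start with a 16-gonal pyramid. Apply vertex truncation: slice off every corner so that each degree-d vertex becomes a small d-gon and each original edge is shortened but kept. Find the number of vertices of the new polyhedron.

The base solid has V = 17, E = 32, F = 17.
Truncation replaces each original edge-end by a new vertex, so V′ = 2E = 64.
Each original edge survives, and each old vertex of degree d contributes d new edges; summing degrees gives Σd = 2E, so E′ = E + 2E = 3E = 96.
Each original face survives and each original vertex becomes one new face: F′ = F + V = 34.

64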